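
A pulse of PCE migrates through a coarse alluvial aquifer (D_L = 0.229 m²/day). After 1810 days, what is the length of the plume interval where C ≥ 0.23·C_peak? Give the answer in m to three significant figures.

The plume is Gaussian with σ = √(2Dt) = √(2 × 0.229 × 1810) = 28.79 m.
C/C_peak = exp(−Δx²/(2σ²)) = 0.23 ⇒ Δx = σ·√(−2 ln 0.23) = 28.79 × 1.714 = 49.35 m.
Width = 2Δx = 98.7 m.

98.7 m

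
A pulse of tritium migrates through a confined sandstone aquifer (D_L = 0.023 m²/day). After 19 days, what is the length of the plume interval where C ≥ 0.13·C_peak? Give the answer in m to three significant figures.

3.78 m

The plume is Gaussian with σ = √(2Dt) = √(2 × 0.023 × 19) = 0.9349 m.
C/C_peak = exp(−Δx²/(2σ²)) = 0.13 ⇒ Δx = σ·√(−2 ln 0.13) = 0.9349 × 2.020 = 1.888 m.
Width = 2Δx = 3.78 m.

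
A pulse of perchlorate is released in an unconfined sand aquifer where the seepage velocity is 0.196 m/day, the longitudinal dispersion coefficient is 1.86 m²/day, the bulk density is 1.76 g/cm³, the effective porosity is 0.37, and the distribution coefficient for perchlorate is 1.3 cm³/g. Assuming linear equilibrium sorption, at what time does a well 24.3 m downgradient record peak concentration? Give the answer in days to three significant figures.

608 days

Retardation factor R = 1 + ρ_b·K_d/n = 1 + 1.76 × 1.3/0.37 = 7.184.
Sorption retards both mechanisms: v_R = v/R = 0.02728 m/day, D_R = D/R = 0.2589 m²/day.
Peak time from v_R²t² + 2D_R t − x² = 0: t = (√(D_R² + v_R²x²) − D_R)/v_R².
√(D_R² + v_R²x²) = √(0.2589² + 0.02728² × 24.3²) = 0.7117; v_R² = 0.0007442.
t = (0.7117 − 0.2589)/0.0007442 = 608 days.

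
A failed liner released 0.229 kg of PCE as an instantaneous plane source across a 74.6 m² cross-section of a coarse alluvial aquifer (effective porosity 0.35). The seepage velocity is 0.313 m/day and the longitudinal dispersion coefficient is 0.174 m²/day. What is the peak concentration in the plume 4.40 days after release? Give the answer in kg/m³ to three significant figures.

The peak of an instantaneous 1D plume sits at x = vt; there the Gaussian factor is 1 and C_max = M/(n_e·A·√(4πDt)), where n_e·A is the pore area the mass is dissolved in.
√(4πDt) = √(4π × 0.174 × 4.40) = 3.102 m, so C_max = 0.229/(0.35 × 74.6 × 3.102) = 0.00283 kg/m³.

0.00283 kg/m³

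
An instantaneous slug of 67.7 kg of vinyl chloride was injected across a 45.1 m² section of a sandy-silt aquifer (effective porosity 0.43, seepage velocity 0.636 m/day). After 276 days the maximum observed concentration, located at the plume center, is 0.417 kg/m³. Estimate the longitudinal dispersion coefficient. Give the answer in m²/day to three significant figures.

0.0202 m²/day

At the plume center C_max = M/(n_e·A·√(4πDt)), so D = M²/(4πt·(n_e·A·C_max)²).
n_e·A·C_max = 0.43 × 45.1 × 0.417 = 8.087 kg/m.
D = 67.7²/(4π × 276 × 8.087²) = 0.0202 m²/day.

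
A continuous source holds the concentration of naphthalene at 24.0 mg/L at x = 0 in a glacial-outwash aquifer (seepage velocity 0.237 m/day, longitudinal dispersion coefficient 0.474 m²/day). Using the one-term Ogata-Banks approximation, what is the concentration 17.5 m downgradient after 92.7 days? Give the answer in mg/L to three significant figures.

16.4 mg/L

For a continuous step input, C/C₀ ≈ ½·erfc((x−vt)/(2√(Dt))).
vt = 0.237 × 92.7 = 21.9699 m and 2√(Dt) = 2√(0.474 × 92.7) = 13.26 m.
Argument (x−vt)/(2√(Dt)) = (17.5 − 21.9699)/13.26 = -0.3371; ½·erfc(-0.3371) = 0.6832.
C = 24.0 × 0.6832 = 16.4 mg/L.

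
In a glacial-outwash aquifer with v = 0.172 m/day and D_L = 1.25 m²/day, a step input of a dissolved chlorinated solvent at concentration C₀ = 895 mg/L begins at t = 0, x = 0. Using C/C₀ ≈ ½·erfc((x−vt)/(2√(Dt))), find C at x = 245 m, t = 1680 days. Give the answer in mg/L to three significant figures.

For a continuous step input, C/C₀ ≈ ½·erfc((x−vt)/(2√(Dt))).
vt = 0.172 × 1680 = 288.96 m and 2√(Dt) = 2√(1.25 × 1680) = 91.65 m.
Argument (x−vt)/(2√(Dt)) = (245 − 288.96)/91.65 = -0.4797; ½·erfc(-0.4797) = 0.7512.
C = 895 × 0.7512 = 672 mg/L.

672 mg/L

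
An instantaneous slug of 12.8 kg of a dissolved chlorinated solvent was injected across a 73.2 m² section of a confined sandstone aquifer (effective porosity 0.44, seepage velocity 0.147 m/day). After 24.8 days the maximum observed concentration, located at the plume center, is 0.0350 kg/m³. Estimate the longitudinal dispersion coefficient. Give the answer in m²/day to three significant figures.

0.414 m²/day

At the plume center C_max = M/(n_e·A·√(4πDt)), so D = M²/(4πt·(n_e·A·C_max)²).
n_e·A·C_max = 0.44 × 73.2 × 0.0350 = 1.127 kg/m.
D = 12.8²/(4π × 24.8 × 1.127²) = 0.414 m²/day.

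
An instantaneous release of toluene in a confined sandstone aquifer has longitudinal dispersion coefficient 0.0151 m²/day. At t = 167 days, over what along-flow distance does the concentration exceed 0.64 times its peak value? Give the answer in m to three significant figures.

The plume is Gaussian with σ = √(2Dt) = √(2 × 0.0151 × 167) = 2.246 m.
C/C_peak = exp(−Δx²/(2σ²)) = 0.64 ⇒ Δx = σ·√(−2 ln 0.64) = 2.246 × 0.9448 = 2.122 m.
Width = 2Δx = 4.24 m.

4.24 m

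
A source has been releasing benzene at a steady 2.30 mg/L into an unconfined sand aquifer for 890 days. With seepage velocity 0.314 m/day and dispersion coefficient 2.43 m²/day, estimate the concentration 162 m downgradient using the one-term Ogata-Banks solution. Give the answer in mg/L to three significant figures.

2.21 mg/L

For a continuous step input, C/C₀ ≈ ½·erfc((x−vt)/(2√(Dt))).
vt = 0.314 × 890 = 279.46 m and 2√(Dt) = 2√(2.43 × 890) = 93.01 m.
Argument (x−vt)/(2√(Dt)) = (162 − 279.46)/93.01 = -1.263; ½·erfc(-1.263) = 0.9630.
C = 2.30 × 0.9630 = 2.21 mg/L.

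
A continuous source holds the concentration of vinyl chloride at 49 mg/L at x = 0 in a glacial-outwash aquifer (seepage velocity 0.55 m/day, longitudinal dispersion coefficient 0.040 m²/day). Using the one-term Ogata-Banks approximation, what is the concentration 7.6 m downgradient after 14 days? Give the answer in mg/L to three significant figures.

For a continuous step input, C/C₀ ≈ ½·erfc((x−vt)/(2√(Dt))).
vt = 0.55 × 14 = 7.7 m and 2√(Dt) = 2√(0.040 × 14) = 1.497 m.
Argument (x−vt)/(2√(Dt)) = (7.6 − 7.7)/1.497 = -0.06680; ½·erfc(-0.06680) = 0.5376.
C = 49 × 0.5376 = 26.3 mg/L.

26.3 mg/L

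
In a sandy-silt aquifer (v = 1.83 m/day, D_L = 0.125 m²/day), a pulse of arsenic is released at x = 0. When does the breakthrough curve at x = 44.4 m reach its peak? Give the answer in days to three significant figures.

For the 1D instantaneous-source solution, setting ∂C/∂t = 0 at fixed x gives v²t² + 2Dt − x² = 0, so t = (√(D² + v²x²) − D)/v².
√(D² + v²x²) = √(0.125² + 1.83² × 44.4²) = 81.25; v² = 3.3489.
t = (81.25 − 0.125)/3.3489 = 24.2 days (vs. the pure-advection estimate x/v = 24.3 d).

24.2 days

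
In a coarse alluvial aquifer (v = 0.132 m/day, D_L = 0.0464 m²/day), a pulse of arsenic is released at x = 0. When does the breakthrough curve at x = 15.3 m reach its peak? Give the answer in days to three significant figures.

For the 1D instantaneous-source solution, setting ∂C/∂t = 0 at fixed x gives v²t² + 2Dt − x² = 0, so t = (√(D² + v²x²) − D)/v².
√(D² + v²x²) = √(0.0464² + 0.132² × 15.3²) = 2.020; v² = 0.017424.
t = (2.020 − 0.0464)/0.017424 = 113 days (vs. the pure-advection estimate x/v = 116 d).

113 days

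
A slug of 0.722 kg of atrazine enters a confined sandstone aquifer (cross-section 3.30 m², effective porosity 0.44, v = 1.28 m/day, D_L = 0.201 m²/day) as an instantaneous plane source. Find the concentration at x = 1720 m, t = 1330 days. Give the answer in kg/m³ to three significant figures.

0.00642 kg/m³

For an instantaneous plane source, C(x,t) = M/(n_e·A·√(4πDt)) · exp(−(x−vt)²/(4Dt)), with n_e·A the pore (flow) area.
Plume center vt = 1.28 × 1330 = 1702.4 m, so the well at 1720 m is 17.6 m downgradient of the peak.
√(4πDt) = 57.96 m, giving peak height M/(n_e·A·√(4πDt)) = 0.722/(0.44 × 3.30 × 57.96) = 0.008579 kg/m³.
(x−vt)²/(4Dt) = (17.6)²/(4 × 0.201 × 1330) = 0.2897; exp(−0.2897) = 0.7485.
C = 0.008579 × 0.7485 = 0.00642 kg/m³.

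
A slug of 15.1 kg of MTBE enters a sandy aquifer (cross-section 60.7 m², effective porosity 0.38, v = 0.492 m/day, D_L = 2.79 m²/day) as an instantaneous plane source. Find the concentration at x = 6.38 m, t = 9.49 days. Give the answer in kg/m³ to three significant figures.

For an instantaneous plane source, C(x,t) = M/(n_e·A·√(4πDt)) · exp(−(x−vt)²/(4Dt)), with n_e·A the pore (flow) area.
Plume center vt = 0.492 × 9.49 = 4.66908 m, so the well at 6.38 m is 1.71092 m downgradient of the peak.
√(4πDt) = 18.24 m, giving peak height M/(n_e·A·√(4πDt)) = 15.1/(0.38 × 60.7 × 18.24) = 0.03589 kg/m³.
(x−vt)²/(4Dt) = (1.71092)²/(4 × 2.79 × 9.49) = 0.02764; exp(−0.02764) = 0.9727.
C = 0.03589 × 0.9727 = 0.0349 kg/m³.

0.0349 kg/m³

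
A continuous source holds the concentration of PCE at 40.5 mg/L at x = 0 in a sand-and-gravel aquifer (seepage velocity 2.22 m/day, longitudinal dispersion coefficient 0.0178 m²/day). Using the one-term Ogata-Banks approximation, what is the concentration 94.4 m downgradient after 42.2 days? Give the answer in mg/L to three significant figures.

For a continuous step input, C/C₀ ≈ ½·erfc((x−vt)/(2√(Dt))).
vt = 2.22 × 42.2 = 93.684 m and 2√(Dt) = 2√(0.0178 × 42.2) = 1.733 m.
Argument (x−vt)/(2√(Dt)) = (94.4 − 93.684)/1.733 = 0.4132; ½·erfc(0.4132) = 0.2795.
C = 40.5 × 0.2795 = 11.3 mg/L.

11.3 mg/L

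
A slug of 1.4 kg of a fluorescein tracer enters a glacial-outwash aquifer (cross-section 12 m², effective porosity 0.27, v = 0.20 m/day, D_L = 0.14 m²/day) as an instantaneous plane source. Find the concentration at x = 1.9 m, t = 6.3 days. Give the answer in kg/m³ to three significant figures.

0.116 kg/m³

For an instantaneous plane source, C(x,t) = M/(n_e·A·√(4πDt)) · exp(−(x−vt)²/(4Dt)), with n_e·A the pore (flow) area.
Plume center vt = 0.20 × 6.3 = 1.26 m, so the well at 1.9 m is 0.64 m downgradient of the peak.
√(4πDt) = 3.329 m, giving peak height M/(n_e·A·√(4πDt)) = 1.4/(0.27 × 12 × 3.329) = 0.1298 kg/m³.
(x−vt)²/(4Dt) = (0.64)²/(4 × 0.14 × 6.3) = 0.1161; exp(−0.1161) = 0.8904.
C = 0.1298 × 0.8904 = 0.116 kg/m³.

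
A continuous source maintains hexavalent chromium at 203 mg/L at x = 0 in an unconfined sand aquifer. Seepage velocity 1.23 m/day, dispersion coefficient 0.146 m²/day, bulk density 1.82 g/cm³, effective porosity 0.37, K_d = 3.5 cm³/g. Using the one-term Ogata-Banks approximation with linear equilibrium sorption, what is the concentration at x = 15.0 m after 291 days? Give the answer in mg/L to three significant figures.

200 mg/L

Retardation factor R = 1 + ρ_b·K_d/n = 1 + 1.82 × 3.5/0.37 = 18.22.
Sorption retards both mechanisms: v_R = v/R = 0.06751 m/day, D_R = D/R = 0.008013 m²/day.
v_R·t = 0.06751 × 291 = 19.64541 m; 2√(D_R t) = 3.054 m; argument = (15.0 − 19.64541)/3.054 = -1.521.
C = C₀ × ½·erfc(-1.521) = 203 × 0.9843 = 200 mg/L.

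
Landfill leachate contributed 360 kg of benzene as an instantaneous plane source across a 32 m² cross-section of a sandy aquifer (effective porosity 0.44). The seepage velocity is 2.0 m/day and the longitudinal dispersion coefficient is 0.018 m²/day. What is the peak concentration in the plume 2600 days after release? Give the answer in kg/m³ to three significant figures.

The peak of an instantaneous 1D plume sits at x = vt; there the Gaussian factor is 1 and C_max = M/(n_e·A·√(4πDt)), where n_e·A is the pore area the mass is dissolved in.
√(4πDt) = √(4π × 0.018 × 2600) = 24.25 m, so C_max = 360/(0.44 × 32 × 24.25) = 1.05 kg/m³.

1.05 kg/m³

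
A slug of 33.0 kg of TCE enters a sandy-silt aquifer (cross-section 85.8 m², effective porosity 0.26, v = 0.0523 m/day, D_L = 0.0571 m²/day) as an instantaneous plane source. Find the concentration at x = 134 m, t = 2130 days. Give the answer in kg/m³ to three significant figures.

For an instantaneous plane source, C(x,t) = M/(n_e·A·√(4πDt)) · exp(−(x−vt)²/(4Dt)), with n_e·A the pore (flow) area.
Plume center vt = 0.0523 × 2130 = 111.399 m, so the well at 134 m is 22.601 m downgradient of the peak.
√(4πDt) = 39.09 m, giving peak height M/(n_e·A·√(4πDt)) = 33.0/(0.26 × 85.8 × 39.09) = 0.03784 kg/m³.
(x−vt)²/(4Dt) = (22.601)²/(4 × 0.0571 × 2130) = 1.050; exp(−1.050) = 0.3499.
C = 0.03784 × 0.3499 = 0.0132 kg/m³.

0.0132 kg/m³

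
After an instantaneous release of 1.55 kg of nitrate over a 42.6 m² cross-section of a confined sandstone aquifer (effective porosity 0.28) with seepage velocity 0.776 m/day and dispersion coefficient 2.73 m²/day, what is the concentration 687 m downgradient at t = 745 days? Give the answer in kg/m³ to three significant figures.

For an instantaneous plane source, C(x,t) = M/(n_e·A·√(4πDt)) · exp(−(x−vt)²/(4Dt)), with n_e·A the pore (flow) area.
Plume center vt = 0.776 × 745 = 578.12 m, so the well at 687 m is 108.88 m downgradient of the peak.
√(4πDt) = 159.9 m, giving peak height M/(n_e·A·√(4πDt)) = 1.55/(0.28 × 42.6 × 159.9) = 0.0008127 kg/m³.
(x−vt)²/(4Dt) = (108.88)²/(4 × 2.73 × 745) = 1.457; exp(−1.457) = 0.2329.
C = 0.0008127 × 0.2329 = 0.000189 kg/m³.

0.000189 kg/m³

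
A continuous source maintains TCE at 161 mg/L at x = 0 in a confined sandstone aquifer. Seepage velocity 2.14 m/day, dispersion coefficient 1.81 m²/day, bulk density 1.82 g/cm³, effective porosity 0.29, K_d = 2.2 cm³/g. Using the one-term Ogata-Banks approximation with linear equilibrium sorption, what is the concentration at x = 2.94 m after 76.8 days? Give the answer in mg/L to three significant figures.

156 mg/L

Retardation factor R = 1 + ρ_b·K_d/n = 1 + 1.82 × 2.2/0.29 = 14.81.
Sorption retards both mechanisms: v_R = v/R = 0.1445 m/day, D_R = D/R = 0.1222 m²/day.
v_R·t = 0.1445 × 76.8 = 11.0976 m; 2√(D_R t) = 6.127 m; argument = (2.94 − 11.0976)/6.127 = -1.331.
C = C₀ × ½·erfc(-1.331) = 161 × 0.9701 = 156 mg/L.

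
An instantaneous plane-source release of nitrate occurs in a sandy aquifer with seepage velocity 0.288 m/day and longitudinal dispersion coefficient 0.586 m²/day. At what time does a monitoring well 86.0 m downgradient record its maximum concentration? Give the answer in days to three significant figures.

292 days

For the 1D instantaneous-source solution, setting ∂C/∂t = 0 at fixed x gives v²t² + 2Dt − x² = 0, so t = (√(D² + v²x²) − D)/v².
√(D² + v²x²) = √(0.586² + 0.288² × 86.0²) = 24.77; v² = 0.082944.
t = (24.77 − 0.586)/0.082944 = 292 days (vs. the pure-advection estimate x/v = 299 d).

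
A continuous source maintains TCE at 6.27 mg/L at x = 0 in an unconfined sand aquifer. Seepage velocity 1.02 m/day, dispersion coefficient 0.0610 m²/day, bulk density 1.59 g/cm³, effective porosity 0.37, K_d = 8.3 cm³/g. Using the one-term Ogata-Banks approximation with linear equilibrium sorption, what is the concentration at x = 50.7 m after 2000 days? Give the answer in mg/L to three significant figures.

6.10 mg/L

Retardation factor R = 1 + ρ_b·K_d/n = 1 + 1.59 × 8.3/0.37 = 36.67.
Sorption retards both mechanisms: v_R = v/R = 0.02782 m/day, D_R = D/R = 0.001663 m²/day.
v_R·t = 0.02782 × 2000 = 55.64 m; 2√(D_R t) = 3.647 m; argument = (50.7 − 55.64)/3.647 = -1.355.
C = C₀ × ½·erfc(-1.355) = 6.27 × 0.9723 = 6.10 mg/L.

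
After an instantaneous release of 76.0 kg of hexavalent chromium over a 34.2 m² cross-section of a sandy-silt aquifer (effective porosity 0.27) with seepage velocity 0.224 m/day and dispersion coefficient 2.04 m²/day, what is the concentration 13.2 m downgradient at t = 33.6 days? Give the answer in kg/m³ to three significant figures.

For an instantaneous plane source, C(x,t) = M/(n_e·A·√(4πDt)) · exp(−(x−vt)²/(4Dt)), with n_e·A the pore (flow) area.
Plume center vt = 0.224 × 33.6 = 7.5264 m, so the well at 13.2 m is 5.6736 m downgradient of the peak.
√(4πDt) = 29.35 m, giving peak height M/(n_e·A·√(4πDt)) = 76.0/(0.27 × 34.2 × 29.35) = 0.2804 kg/m³.
(x−vt)²/(4Dt) = (5.6736)²/(4 × 2.04 × 33.6) = 0.1174; exp(−0.1174) = 0.8892.
C = 0.2804 × 0.8892 = 0.249 kg/m³.

0.249 kg/m³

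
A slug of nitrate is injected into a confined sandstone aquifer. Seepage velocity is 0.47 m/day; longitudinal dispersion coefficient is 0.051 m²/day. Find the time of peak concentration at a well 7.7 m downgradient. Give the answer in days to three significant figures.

For the 1D instantaneous-source solution, setting ∂C/∂t = 0 at fixed x gives v²t² + 2Dt − x² = 0, so t = (√(D² + v²x²) − D)/v².
√(D² + v²x²) = √(0.051² + 0.47² × 7.7²) = 3.619; v² = 0.2209.
t = (3.619 − 0.051)/0.2209 = 16.2 days (vs. the pure-advection estimate x/v = 16.4 d).

16.2 days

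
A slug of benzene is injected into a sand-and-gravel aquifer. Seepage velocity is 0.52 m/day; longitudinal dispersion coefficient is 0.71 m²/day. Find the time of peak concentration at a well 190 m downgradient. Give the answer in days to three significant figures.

363 days

For the 1D instantaneous-source solution, setting ∂C/∂t = 0 at fixed x gives v²t² + 2Dt − x² = 0, so t = (√(D² + v²x²) − D)/v².
√(D² + v²x²) = √(0.71² + 0.52² × 190²) = 98.80; v² = 0.2704.
t = (98.80 − 0.71)/0.2704 = 363 days (vs. the pure-advection estimate x/v = 365 d).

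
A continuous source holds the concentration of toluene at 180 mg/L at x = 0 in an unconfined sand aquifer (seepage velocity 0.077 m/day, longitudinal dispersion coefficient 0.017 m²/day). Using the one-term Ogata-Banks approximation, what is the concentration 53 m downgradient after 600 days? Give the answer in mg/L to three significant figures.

For a continuous step input, C/C₀ ≈ ½·erfc((x−vt)/(2√(Dt))).
vt = 0.077 × 600 = 46.2 m and 2√(Dt) = 2√(0.017 × 600) = 6.387 m.
Argument (x−vt)/(2√(Dt)) = (53 − 46.2)/6.387 = 1.065; ½·erfc(1.065) = 0.06602.
C = 180 × 0.06602 = 11.9 mg/L.

11.9 mg/L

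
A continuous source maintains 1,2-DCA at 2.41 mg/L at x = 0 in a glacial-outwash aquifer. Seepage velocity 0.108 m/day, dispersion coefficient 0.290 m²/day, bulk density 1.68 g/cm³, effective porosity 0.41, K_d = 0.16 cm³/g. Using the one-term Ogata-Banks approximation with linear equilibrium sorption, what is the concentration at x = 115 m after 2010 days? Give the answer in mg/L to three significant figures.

Retardation factor R = 1 + ρ_b·K_d/n = 1 + 1.68 × 0.16/0.41 = 1.656.
Sorption retards both mechanisms: v_R = v/R = 0.06522 m/day, D_R = D/R = 0.1751 m²/day.
v_R·t = 0.06522 × 2010 = 131.0922 m; 2√(D_R t) = 37.52 m; argument = (115 − 131.0922)/37.52 = -0.4289.
C = C₀ × ½·erfc(-0.4289) = 2.41 × 0.7279 = 1.75 mg/L.

1.75 mg/L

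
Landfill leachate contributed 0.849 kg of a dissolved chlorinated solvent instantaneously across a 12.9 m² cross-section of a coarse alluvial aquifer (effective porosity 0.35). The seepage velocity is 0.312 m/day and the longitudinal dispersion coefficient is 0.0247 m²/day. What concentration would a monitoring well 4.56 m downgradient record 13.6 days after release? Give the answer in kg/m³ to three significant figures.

For an instantaneous plane source, C(x,t) = M/(n_e·A·√(4πDt)) · exp(−(x−vt)²/(4Dt)), with n_e·A the pore (flow) area.
Plume center vt = 0.312 × 13.6 = 4.2432 m, so the well at 4.56 m is 0.3168 m downgradient of the peak.
√(4πDt) = 2.055 m, giving peak height M/(n_e·A·√(4πDt)) = 0.849/(0.35 × 12.9 × 2.055) = 0.09150 kg/m³.
(x−vt)²/(4Dt) = (0.3168)²/(4 × 0.0247 × 13.6) = 0.07469; exp(−0.07469) = 0.9280.
C = 0.09150 × 0.9280 = 0.0849 kg/m³.

0.0849 kg/m³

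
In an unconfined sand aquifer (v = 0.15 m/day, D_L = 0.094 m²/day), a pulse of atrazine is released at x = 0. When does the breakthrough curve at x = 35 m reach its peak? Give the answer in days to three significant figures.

For the 1D instantaneous-source solution, setting ∂C/∂t = 0 at fixed x gives v²t² + 2Dt − x² = 0, so t = (√(D² + v²x²) − D)/v².
√(D² + v²x²) = √(0.094² + 0.15² × 35²) = 5.251; v² = 0.0225.
t = (5.251 − 0.094)/0.0225 = 229 days (vs. the pure-advection estimate x/v = 233 d).

229 days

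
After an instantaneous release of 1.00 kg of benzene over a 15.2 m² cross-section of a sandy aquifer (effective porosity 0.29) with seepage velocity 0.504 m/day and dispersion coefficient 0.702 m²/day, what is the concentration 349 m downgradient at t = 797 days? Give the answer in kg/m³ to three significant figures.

0.000783 kg/m³

For an instantaneous plane source, C(x,t) = M/(n_e·A·√(4πDt)) · exp(−(x−vt)²/(4Dt)), with n_e·A the pore (flow) area.
Plume center vt = 0.504 × 797 = 401.688 m, so the well at 349 m is 52.688 m upgradient of the peak.
√(4πDt) = 83.85 m, giving peak height M/(n_e·A·√(4πDt)) = 1.00/(0.29 × 15.2 × 83.85) = 0.002706 kg/m³.
(x−vt)²/(4Dt) = (-52.688)²/(4 × 0.702 × 797) = 1.240; exp(−1.240) = 0.2894.
C = 0.002706 × 0.2894 = 0.000783 kg/m³.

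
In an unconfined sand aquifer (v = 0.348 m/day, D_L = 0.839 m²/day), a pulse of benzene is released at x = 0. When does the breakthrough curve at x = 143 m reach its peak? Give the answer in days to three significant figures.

404 days

For the 1D instantaneous-source solution, setting ∂C/∂t = 0 at fixed x gives v²t² + 2Dt − x² = 0, so t = (√(D² + v²x²) − D)/v².
√(D² + v²x²) = √(0.839² + 0.348² × 143²) = 49.77; v² = 0.121104.
t = (49.77 − 0.839)/0.121104 = 404 days (vs. the pure-advection estimate x/v = 411 d).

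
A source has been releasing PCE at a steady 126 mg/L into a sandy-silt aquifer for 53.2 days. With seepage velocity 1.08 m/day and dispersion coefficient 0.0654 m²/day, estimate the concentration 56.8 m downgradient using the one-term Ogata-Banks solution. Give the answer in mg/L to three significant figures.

75.4 mg/L

For a continuous step input, C/C₀ ≈ ½·erfc((x−vt)/(2√(Dt))).
vt = 1.08 × 53.2 = 57.456 m and 2√(Dt) = 2√(0.0654 × 53.2) = 3.731 m.
Argument (x−vt)/(2√(Dt)) = (56.8 − 57.456)/3.731 = -0.1758; ½·erfc(-0.1758) = 0.5982.
C = 126 × 0.5982 = 75.4 mg/L.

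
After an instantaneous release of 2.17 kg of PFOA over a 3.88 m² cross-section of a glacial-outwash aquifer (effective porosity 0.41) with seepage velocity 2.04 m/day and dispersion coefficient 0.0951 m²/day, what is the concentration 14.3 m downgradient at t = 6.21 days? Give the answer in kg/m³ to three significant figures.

For an instantaneous plane source, C(x,t) = M/(n_e·A·√(4πDt)) · exp(−(x−vt)²/(4Dt)), with n_e·A the pore (flow) area.
Plume center vt = 2.04 × 6.21 = 12.6684 m, so the well at 14.3 m is 1.6316 m downgradient of the peak.
√(4πDt) = 2.724 m, giving peak height M/(n_e·A·√(4πDt)) = 2.17/(0.41 × 3.88 × 2.724) = 0.5008 kg/m³.
(x−vt)²/(4Dt) = (1.6316)²/(4 × 0.0951 × 6.21) = 1.127; exp(−1.127) = 0.3240.
C = 0.5008 × 0.3240 = 0.162 kg/m³.

0.162 kg/m³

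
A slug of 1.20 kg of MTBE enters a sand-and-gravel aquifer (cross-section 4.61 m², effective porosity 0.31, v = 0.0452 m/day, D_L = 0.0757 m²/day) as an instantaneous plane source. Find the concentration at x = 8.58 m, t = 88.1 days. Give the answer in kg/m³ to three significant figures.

0.0415 kg/m³

For an instantaneous plane source, C(x,t) = M/(n_e·A·√(4πDt)) · exp(−(x−vt)²/(4Dt)), with n_e·A the pore (flow) area.
Plume center vt = 0.0452 × 88.1 = 3.98212 m, so the well at 8.58 m is 4.59788 m downgradient of the peak.
√(4πDt) = 9.155 m, giving peak height M/(n_e·A·√(4πDt)) = 1.20/(0.31 × 4.61 × 9.155) = 0.09172 kg/m³.
(x−vt)²/(4Dt) = (4.59788)²/(4 × 0.0757 × 88.1) = 0.7925; exp(−0.7925) = 0.4527.
C = 0.09172 × 0.4527 = 0.0415 kg/m³.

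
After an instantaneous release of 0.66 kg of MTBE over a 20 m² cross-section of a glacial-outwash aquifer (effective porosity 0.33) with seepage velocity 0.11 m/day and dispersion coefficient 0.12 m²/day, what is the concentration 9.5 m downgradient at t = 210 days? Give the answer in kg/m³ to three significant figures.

For an instantaneous plane source, C(x,t) = M/(n_e·A·√(4πDt)) · exp(−(x−vt)²/(4Dt)), with n_e·A the pore (flow) area.
Plume center vt = 0.11 × 210 = 23.1 m, so the well at 9.5 m is 13.6 m upgradient of the peak.
√(4πDt) = 17.80 m, giving peak height M/(n_e·A·√(4πDt)) = 0.66/(0.33 × 20 × 17.80) = 0.005618 kg/m³.
(x−vt)²/(4Dt) = (-13.6)²/(4 × 0.12 × 210) = 1.835; exp(−1.835) = 0.1596.
C = 0.005618 × 0.1596 = 0.000897 kg/m³.

0.000897 kg/m³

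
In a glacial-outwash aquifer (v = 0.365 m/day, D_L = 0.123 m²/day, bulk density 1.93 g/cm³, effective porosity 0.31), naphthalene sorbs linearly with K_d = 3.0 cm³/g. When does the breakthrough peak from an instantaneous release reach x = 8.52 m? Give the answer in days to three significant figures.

Retardation factor R = 1 + ρ_b·K_d/n = 1 + 1.93 × 3.0/0.31 = 19.68.
Sorption retards both mechanisms: v_R = v/R = 0.01855 m/day, D_R = D/R = 0.006250 m²/day.
Peak time from v_R²t² + 2D_R t − x² = 0: t = (√(D_R² + v_R²x²) − D_R)/v_R².
√(D_R² + v_R²x²) = √(0.006250² + 0.01855² × 8.52²) = 0.1582; v_R² = 0.0003441.
t = (0.1582 − 0.006250)/0.0003441 = 442 days.

442 days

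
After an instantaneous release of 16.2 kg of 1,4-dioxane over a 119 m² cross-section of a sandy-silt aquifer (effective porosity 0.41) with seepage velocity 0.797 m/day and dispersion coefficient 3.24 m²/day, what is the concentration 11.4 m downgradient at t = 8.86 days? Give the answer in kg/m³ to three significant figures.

For an instantaneous plane source, C(x,t) = M/(n_e·A·√(4πDt)) · exp(−(x−vt)²/(4Dt)), with n_e·A the pore (flow) area.
Plume center vt = 0.797 × 8.86 = 7.06142 m, so the well at 11.4 m is 4.33858 m downgradient of the peak.
√(4πDt) = 18.99 m, giving peak height M/(n_e·A·√(4πDt)) = 16.2/(0.41 × 119 × 18.99) = 0.01748 kg/m³.
(x−vt)²/(4Dt) = (4.33858)²/(4 × 3.24 × 8.86) = 0.1639; exp(−0.1639) = 0.8488.
C = 0.01748 × 0.8488 = 0.0148 kg/m³.

0.0148 kg/m³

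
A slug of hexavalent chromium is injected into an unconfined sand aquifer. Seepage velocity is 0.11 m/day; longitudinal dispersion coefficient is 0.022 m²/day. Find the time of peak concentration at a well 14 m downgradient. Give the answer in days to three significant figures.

125 days

For the 1D instantaneous-source solution, setting ∂C/∂t = 0 at fixed x gives v²t² + 2Dt − x² = 0, so t = (√(D² + v²x²) − D)/v².
√(D² + v²x²) = √(0.022² + 0.11² × 14²) = 1.540; v² = 0.0121.
t = (1.540 − 0.022)/0.0121 = 125 days (vs. the pure-advection estimate x/v = 127 d).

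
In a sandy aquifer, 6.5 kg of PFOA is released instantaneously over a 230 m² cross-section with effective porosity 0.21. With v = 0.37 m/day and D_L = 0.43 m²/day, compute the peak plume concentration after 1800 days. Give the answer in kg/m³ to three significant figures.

0.00136 kg/m³

The peak of an instantaneous 1D plume sits at x = vt; there the Gaussian factor is 1 and C_max = M/(n_e·A·√(4πDt)), where n_e·A is the pore area the mass is dissolved in.
√(4πDt) = √(4π × 0.43 × 1800) = 98.62 m, so C_max = 6.5/(0.21 × 230 × 98.62) = 0.00136 kg/m³.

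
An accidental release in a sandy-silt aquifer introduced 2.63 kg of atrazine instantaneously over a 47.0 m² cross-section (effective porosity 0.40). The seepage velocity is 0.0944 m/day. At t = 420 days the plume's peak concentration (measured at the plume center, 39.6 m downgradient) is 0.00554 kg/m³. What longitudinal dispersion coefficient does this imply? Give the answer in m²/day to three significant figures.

At the plume center C_max = M/(n_e·A·√(4πDt)), so D = M²/(4πt·(n_e·A·C_max)²).
n_e·A·C_max = 0.40 × 47.0 × 0.00554 = 0.1042 kg/m.
D = 2.63²/(4π × 420 × 0.1042²) = 0.121 m²/day.

0.121 m²/day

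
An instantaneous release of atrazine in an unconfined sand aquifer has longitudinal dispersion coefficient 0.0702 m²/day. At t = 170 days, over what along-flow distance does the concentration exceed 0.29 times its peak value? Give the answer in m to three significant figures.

15.4 m

The plume is Gaussian with σ = √(2Dt) = √(2 × 0.0702 × 170) = 4.885 m.
C/C_peak = exp(−Δx²/(2σ²)) = 0.29 ⇒ Δx = σ·√(−2 ln 0.29) = 4.885 × 1.573 = 7.684 m.
Width = 2Δx = 15.4 m.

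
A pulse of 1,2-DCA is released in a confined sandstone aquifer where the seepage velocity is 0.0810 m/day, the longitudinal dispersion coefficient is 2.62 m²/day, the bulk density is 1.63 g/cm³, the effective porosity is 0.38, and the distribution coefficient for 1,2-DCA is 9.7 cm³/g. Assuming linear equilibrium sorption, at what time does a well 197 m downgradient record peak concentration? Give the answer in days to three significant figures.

Retardation factor R = 1 + ρ_b·K_d/n = 1 + 1.63 × 9.7/0.38 = 42.61.
Sorption retards both mechanisms: v_R = v/R = 0.001901 m/day, D_R = D/R = 0.06149 m²/day.
Peak time from v_R²t² + 2D_R t − x² = 0: t = (√(D_R² + v_R²x²) − D_R)/v_R².
√(D_R² + v_R²x²) = √(0.06149² + 0.001901² × 197²) = 0.3795; v_R² = 3.614e-06.
t = (0.3795 − 0.06149)/3.614e-06 = 88000 days.

88000 days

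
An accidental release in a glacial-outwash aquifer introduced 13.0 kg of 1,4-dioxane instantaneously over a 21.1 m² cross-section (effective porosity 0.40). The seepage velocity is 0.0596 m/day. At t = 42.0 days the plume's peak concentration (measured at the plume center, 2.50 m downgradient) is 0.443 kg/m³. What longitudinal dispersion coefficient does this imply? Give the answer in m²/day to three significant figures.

At the plume center C_max = M/(n_e·A·√(4πDt)), so D = M²/(4πt·(n_e·A·C_max)²).
n_e·A·C_max = 0.40 × 21.1 × 0.443 = 3.739 kg/m.
D = 13.0²/(4π × 42.0 × 3.739²) = 0.0229 m²/day.

0.0229 m²/day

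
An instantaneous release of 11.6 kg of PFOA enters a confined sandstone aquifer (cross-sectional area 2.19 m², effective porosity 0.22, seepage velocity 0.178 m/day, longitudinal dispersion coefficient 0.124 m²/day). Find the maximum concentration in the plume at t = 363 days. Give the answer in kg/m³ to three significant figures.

The peak of an instantaneous 1D plume sits at x = vt; there the Gaussian factor is 1 and C_max = M/(n_e·A·√(4πDt)), where n_e·A is the pore area the mass is dissolved in.
√(4πDt) = √(4π × 0.124 × 363) = 23.78 m, so C_max = 11.6/(0.22 × 2.19 × 23.78) = 1.01 kg/m³.

1.01 kg/m³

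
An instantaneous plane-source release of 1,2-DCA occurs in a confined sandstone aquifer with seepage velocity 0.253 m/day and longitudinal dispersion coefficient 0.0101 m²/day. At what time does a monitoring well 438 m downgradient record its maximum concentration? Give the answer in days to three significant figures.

For the 1D instantaneous-source solution, setting ∂C/∂t = 0 at fixed x gives v²t² + 2Dt − x² = 0, so t = (√(D² + v²x²) − D)/v².
√(D² + v²x²) = √(0.0101² + 0.253² × 438²) = 110.8; v² = 0.064009.
t = (110.8 − 0.0101)/0.064009 = 1730 days (vs. the pure-advection estimate x/v = 1730 d).

1730 days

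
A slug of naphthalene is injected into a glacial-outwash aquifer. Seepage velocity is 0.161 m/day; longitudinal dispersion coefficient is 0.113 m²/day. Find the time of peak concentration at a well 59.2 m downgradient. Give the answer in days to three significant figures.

For the 1D instantaneous-source solution, setting ∂C/∂t = 0 at fixed x gives v²t² + 2Dt − x² = 0, so t = (√(D² + v²x²) − D)/v².
√(D² + v²x²) = √(0.113² + 0.161² × 59.2²) = 9.532; v² = 0.025921.
t = (9.532 − 0.113)/0.025921 = 363 days (vs. the pure-advection estimate x/v = 368 d).

363 days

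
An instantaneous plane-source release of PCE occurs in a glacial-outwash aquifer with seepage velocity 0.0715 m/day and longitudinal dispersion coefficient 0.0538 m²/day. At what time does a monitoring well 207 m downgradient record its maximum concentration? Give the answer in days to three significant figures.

2880 days

For the 1D instantaneous-source solution, setting ∂C/∂t = 0 at fixed x gives v²t² + 2Dt − x² = 0, so t = (√(D² + v²x²) − D)/v².
√(D² + v²x²) = √(0.0538² + 0.0715² × 207²) = 14.80; v² = 0.00511225.
t = (14.80 − 0.0538)/0.00511225 = 2880 days (vs. the pure-advection estimate x/v = 2900 d).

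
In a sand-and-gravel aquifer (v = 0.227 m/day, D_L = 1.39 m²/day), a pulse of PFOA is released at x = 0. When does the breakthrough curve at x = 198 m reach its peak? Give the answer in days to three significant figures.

846 days

For the 1D instantaneous-source solution, setting ∂C/∂t = 0 at fixed x gives v²t² + 2Dt − x² = 0, so t = (√(D² + v²x²) − D)/v².
√(D² + v²x²) = √(1.39² + 0.227² × 198²) = 44.97; v² = 0.051529.
t = (44.97 − 1.39)/0.051529 = 846 days (vs. the pure-advection estimate x/v = 872 d).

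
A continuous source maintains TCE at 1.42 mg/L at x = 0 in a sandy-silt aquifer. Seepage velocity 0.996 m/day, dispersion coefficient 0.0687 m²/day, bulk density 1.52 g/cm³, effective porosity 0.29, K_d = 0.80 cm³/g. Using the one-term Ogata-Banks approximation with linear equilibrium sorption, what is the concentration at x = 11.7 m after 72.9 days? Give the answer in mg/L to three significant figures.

Retardation factor R = 1 + ρ_b·K_d/n = 1 + 1.52 × 0.80/0.29 = 5.193.
Sorption retards both mechanisms: v_R = v/R = 0.1918 m/day, D_R = D/R = 0.01323 m²/day.
v_R·t = 0.1918 × 72.9 = 13.98222 m; 2√(D_R t) = 1.964 m; argument = (11.7 − 13.98222)/1.964 = -1.162.
C = C₀ × ½·erfc(-1.162) = 1.42 × 0.9498 = 1.35 mg/L.

1.35 mg/L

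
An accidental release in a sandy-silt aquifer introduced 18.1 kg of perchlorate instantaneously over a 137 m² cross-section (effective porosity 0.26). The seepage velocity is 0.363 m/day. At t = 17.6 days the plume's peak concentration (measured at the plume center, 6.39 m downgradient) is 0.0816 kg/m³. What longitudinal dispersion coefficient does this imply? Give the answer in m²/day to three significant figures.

0.175 m²/day

At the plume center C_max = M/(n_e·A·√(4πDt)), so D = M²/(4πt·(n_e·A·C_max)²).
n_e·A·C_max = 0.26 × 137 × 0.0816 = 2.907 kg/m.
D = 18.1²/(4π × 17.6 × 2.907²) = 0.175 m²/day.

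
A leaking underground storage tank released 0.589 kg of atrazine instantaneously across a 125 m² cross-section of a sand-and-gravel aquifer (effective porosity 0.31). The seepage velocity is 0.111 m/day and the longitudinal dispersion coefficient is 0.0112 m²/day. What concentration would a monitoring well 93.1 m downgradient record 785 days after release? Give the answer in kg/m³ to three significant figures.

0.000526 kg/m³

For an instantaneous plane source, C(x,t) = M/(n_e·A·√(4πDt)) · exp(−(x−vt)²/(4Dt)), with n_e·A the pore (flow) area.
Plume center vt = 0.111 × 785 = 87.135 m, so the well at 93.1 m is 5.965 m downgradient of the peak.
√(4πDt) = 10.51 m, giving peak height M/(n_e·A·√(4πDt)) = 0.589/(0.31 × 125 × 10.51) = 0.001446 kg/m³.
(x−vt)²/(4Dt) = (5.965)²/(4 × 0.0112 × 785) = 1.012; exp(−1.012) = 0.3635.
C = 0.001446 × 0.3635 = 0.000526 kg/m³.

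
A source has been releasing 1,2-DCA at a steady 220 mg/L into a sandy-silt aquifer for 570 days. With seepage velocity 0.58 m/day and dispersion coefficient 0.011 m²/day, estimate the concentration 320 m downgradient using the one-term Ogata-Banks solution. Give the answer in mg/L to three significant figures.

220 mg/L

For a continuous step input, C/C₀ ≈ ½·erfc((x−vt)/(2√(Dt))).
vt = 0.58 × 570 = 330.6 m and 2√(Dt) = 2√(0.011 × 570) = 5.008 m.
Argument (x−vt)/(2√(Dt)) = (320 − 330.6)/5.008 = -2.117; ½·erfc(-2.117) = 0.9986.
C = 220 × 0.9986 = 220 mg/L.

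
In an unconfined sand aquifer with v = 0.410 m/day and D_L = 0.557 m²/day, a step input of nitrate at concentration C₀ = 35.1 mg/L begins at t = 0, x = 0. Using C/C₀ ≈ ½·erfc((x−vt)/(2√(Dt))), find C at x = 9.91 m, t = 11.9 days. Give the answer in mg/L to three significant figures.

2.93 mg/L

For a continuous step input, C/C₀ ≈ ½·erfc((x−vt)/(2√(Dt))).
vt = 0.410 × 11.9 = 4.879 m and 2√(Dt) = 2√(0.557 × 11.9) = 5.149 m.
Argument (x−vt)/(2√(Dt)) = (9.91 − 4.879)/5.149 = 0.9771; ½·erfc(0.9771) = 0.08351.
C = 35.1 × 0.08351 = 2.93 mg/L.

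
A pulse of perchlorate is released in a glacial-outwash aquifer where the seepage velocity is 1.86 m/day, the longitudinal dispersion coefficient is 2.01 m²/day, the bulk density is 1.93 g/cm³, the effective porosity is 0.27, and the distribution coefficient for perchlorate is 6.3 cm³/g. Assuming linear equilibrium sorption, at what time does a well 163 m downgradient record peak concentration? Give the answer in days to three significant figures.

4010 days

Retardation factor R = 1 + ρ_b·K_d/n = 1 + 1.93 × 6.3/0.27 = 46.03.
Sorption retards both mechanisms: v_R = v/R = 0.04041 m/day, D_R = D/R = 0.04367 m²/day.
Peak time from v_R²t² + 2D_R t − x² = 0: t = (√(D_R² + v_R²x²) − D_R)/v_R².
√(D_R² + v_R²x²) = √(0.04367² + 0.04041² × 163²) = 6.587; v_R² = 0.001633.
t = (6.587 − 0.04367)/0.001633 = 4010 days.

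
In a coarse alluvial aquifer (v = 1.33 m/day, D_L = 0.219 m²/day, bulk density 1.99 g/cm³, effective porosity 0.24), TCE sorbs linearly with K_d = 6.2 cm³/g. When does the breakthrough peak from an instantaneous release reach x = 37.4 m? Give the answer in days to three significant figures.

1470 days

Retardation factor R = 1 + ρ_b·K_d/n = 1 + 1.99 × 6.2/0.24 = 52.41.
Sorption retards both mechanisms: v_R = v/R = 0.02538 m/day, D_R = D/R = 0.004179 m²/day.
Peak time from v_R²t² + 2D_R t − x² = 0: t = (√(D_R² + v_R²x²) − D_R)/v_R².
√(D_R² + v_R²x²) = √(0.004179² + 0.02538² × 37.4²) = 0.9492; v_R² = 0.0006441.
t = (0.9492 − 0.004179)/0.0006441 = 1470 days.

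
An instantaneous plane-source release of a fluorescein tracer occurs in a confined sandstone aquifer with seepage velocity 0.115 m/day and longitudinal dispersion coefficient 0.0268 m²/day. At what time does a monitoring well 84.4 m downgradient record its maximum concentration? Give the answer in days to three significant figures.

For the 1D instantaneous-source solution, setting ∂C/∂t = 0 at fixed x gives v²t² + 2Dt − x² = 0, so t = (√(D² + v²x²) − D)/v².
√(D² + v²x²) = √(0.0268² + 0.115² × 84.4²) = 9.706; v² = 0.013225.
t = (9.706 − 0.0268)/0.013225 = 732 days (vs. the pure-advection estimate x/v = 734 d).

732 days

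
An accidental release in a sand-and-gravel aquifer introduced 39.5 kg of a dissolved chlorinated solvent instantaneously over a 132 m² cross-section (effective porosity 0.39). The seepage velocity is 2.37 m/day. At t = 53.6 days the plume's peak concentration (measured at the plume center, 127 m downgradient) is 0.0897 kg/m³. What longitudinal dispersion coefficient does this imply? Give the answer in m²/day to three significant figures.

0.109 m²/day

At the plume center C_max = M/(n_e·A·√(4πDt)), so D = M²/(4πt·(n_e·A·C_max)²).
n_e·A·C_max = 0.39 × 132 × 0.0897 = 4.618 kg/m.
D = 39.5²/(4π × 53.6 × 4.618²) = 0.109 m²/day.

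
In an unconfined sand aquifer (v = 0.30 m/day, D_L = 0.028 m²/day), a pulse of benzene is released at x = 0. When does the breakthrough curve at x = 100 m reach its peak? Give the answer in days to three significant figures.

For the 1D instantaneous-source solution, setting ∂C/∂t = 0 at fixed x gives v²t² + 2Dt − x² = 0, so t = (√(D² + v²x²) − D)/v².
√(D² + v²x²) = √(0.028² + 0.30² × 100²) = 30.00; v² = 0.09.
t = (30.00 − 0.028)/0.09 = 333 days (vs. the pure-advection estimate x/v = 333 d).

333 days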